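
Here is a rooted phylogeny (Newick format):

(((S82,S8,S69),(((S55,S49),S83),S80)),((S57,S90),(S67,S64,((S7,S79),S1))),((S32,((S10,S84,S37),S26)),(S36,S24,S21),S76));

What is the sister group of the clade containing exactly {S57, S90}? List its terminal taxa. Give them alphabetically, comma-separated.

S1, S64, S67, S7, S79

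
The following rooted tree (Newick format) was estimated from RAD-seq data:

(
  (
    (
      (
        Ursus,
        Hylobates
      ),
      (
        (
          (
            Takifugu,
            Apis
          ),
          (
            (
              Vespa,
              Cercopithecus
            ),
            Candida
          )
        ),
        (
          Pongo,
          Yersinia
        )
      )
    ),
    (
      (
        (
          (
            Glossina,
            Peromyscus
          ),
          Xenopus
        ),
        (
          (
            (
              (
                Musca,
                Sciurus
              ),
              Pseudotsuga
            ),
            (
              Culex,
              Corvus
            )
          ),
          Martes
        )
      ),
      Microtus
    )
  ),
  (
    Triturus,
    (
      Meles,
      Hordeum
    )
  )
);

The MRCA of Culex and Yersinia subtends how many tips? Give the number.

19

The MRCA of Culex and Yersinia is the node subtending (((Ursus,Hylobates),(((Takifugu,Apis),((Vespa,Cercopithecus),Candida)),(Pongo,Yersinia))),((((Glossina,Peromyscus),Xenopus),((((Musca,Sciurus),Pseudotsuga),(Culex,Corvus)),Martes)),Microtus)).
That clade contains 19 terminal taxa: Apis, Candida, Cercopithecus, Corvus, Culex, Glossina, Hylobates, Martes, Microtus, Musca, Peromyscus, Pongo, Pseudotsuga, Sciurus, Takifugu, Ursus, Vespa, Xenopus, Yersinia.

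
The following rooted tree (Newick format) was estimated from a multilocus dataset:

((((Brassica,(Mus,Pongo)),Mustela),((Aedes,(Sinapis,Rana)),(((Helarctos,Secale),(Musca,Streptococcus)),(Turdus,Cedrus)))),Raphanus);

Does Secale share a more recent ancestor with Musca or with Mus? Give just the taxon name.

Musca

The MRCA of Secale and Musca subtends ((Helarctos,Secale),(Musca,Streptococcus)) (4 taxa).
The MRCA of Secale and Mus subtends (((Brassica,(Mus,Pongo)),Mustela),((Aedes,(Sinapis,Rana)),(((Helarctos,Secale),(Musca,Streptococcus)),(Turdus,Cedrus)))) (13 taxa).
The first is nested inside the second, so Secale shares a more recent common ancestor with Musca.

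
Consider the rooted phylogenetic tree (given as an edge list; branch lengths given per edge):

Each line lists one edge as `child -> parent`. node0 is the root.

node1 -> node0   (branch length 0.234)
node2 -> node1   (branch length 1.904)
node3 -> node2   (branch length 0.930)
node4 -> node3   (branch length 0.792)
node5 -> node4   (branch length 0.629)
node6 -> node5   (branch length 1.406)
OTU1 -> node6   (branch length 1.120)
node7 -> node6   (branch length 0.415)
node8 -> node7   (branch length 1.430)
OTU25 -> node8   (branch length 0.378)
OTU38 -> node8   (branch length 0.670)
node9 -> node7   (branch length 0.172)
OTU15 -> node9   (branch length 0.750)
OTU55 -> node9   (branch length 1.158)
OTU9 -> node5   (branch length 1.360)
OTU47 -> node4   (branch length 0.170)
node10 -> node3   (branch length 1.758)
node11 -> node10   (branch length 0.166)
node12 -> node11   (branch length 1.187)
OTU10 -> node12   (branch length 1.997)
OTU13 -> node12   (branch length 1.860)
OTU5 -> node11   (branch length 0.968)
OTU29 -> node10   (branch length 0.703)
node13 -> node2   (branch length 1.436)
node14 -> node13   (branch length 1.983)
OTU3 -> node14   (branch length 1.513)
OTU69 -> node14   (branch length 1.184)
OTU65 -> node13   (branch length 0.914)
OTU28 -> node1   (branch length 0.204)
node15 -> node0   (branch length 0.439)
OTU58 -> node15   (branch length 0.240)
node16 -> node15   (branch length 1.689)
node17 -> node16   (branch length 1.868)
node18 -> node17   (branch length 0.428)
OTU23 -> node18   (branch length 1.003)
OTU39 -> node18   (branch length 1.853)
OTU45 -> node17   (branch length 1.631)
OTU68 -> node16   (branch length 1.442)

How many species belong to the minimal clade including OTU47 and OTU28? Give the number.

15

The MRCA of OTU47 and OTU28 is the node subtending ((((((OTU1,((OTU25,OTU38),(OTU15,OTU55))),OTU9),OTU47),(((OTU10,OTU13),OTU5),OTU29)),((OTU3,OTU69),OTU65)),OTU28).
That clade contains 15 terminal taxa: OTU1, OTU10, OTU13, OTU15, OTU25, OTU28, OTU29, OTU3, OTU38, OTU47, OTU5, OTU55, OTU65, OTU69, OTU9.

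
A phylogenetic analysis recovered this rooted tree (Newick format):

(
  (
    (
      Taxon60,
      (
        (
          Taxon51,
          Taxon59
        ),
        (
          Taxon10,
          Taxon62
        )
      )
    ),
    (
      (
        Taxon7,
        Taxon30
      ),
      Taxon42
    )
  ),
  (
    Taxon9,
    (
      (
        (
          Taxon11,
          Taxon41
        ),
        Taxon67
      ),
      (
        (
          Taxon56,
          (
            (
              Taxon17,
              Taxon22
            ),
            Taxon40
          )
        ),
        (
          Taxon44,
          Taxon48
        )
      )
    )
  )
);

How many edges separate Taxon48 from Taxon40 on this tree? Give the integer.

5

The MRCA of Taxon48 and Taxon40 is the node subtending ((Taxon56,((Taxon17,Taxon22),Taxon40)),(Taxon44,Taxon48)).
From Taxon48 up to that node: 2 branches. From Taxon40 up to the same node: 3 branches. Total: 2 + 3 = 5.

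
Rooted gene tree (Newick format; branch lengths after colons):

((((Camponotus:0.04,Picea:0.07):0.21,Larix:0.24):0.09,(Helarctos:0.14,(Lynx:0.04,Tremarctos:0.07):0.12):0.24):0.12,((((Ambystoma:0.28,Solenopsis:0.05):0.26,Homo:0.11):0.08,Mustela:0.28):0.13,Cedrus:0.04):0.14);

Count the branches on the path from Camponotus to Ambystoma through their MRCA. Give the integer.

9

The MRCA of Camponotus and Ambystoma is the root of the tree.
From Camponotus up to that node: 4 branches. From Ambystoma up to the same node: 5 branches. Total: 4 + 5 = 9.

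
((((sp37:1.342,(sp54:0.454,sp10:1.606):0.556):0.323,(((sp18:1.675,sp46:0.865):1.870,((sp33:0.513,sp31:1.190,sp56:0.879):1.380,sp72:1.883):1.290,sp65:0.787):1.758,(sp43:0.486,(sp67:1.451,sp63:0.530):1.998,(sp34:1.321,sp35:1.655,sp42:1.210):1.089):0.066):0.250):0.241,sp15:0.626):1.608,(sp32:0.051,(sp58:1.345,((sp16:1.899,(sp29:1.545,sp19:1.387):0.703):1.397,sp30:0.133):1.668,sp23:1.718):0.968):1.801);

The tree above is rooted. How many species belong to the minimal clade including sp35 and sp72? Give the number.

13

The MRCA of sp35 and sp72 is the node subtending (((sp18,sp46),((sp33,sp31,sp56),sp72),sp65),(sp43,(sp67,sp63),(sp34,sp35,sp42))).
That clade contains 13 terminal taxa: sp18, sp31, sp33, sp34, sp35, sp42, sp43, sp46, sp56, sp63, sp65, sp67, sp72.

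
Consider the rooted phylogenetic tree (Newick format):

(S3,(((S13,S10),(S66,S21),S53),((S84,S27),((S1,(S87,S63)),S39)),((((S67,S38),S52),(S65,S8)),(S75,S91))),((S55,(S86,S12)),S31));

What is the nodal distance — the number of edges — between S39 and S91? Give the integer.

6

The MRCA of S39 and S91 is the node subtending (((S13,S10),(S66,S21),S53),((S84,S27),((S1,(S87,S63)),S39)),((((S67,S38),S52),(S65,S8)),(S75,S91))).
From S39 up to that node: 3 branches. From S91 up to the same node: 3 branches. Total: 3 + 3 = 6.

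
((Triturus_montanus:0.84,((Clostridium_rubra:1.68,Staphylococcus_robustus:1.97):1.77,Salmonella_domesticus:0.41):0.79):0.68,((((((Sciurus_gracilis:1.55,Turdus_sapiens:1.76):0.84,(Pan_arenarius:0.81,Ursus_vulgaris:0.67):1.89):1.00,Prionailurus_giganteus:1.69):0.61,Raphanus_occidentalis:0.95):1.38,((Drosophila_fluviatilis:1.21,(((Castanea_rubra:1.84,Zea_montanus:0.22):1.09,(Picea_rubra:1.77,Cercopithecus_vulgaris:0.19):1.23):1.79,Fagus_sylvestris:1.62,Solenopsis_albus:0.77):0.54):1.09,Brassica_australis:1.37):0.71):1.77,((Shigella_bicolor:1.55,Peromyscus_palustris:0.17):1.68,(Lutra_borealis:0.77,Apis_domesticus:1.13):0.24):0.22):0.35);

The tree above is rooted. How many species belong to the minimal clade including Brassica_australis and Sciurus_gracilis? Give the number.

The MRCA of Brassica_australis and Sciurus_gracilis is the node subtending (((((Sciurus_gracilis,Turdus_sapiens),(Pan_arenarius,Ursus_vulgaris)),Prionailurus_giganteus),Raphanus_occidentalis),((Drosophila_fluviatilis,(((Castanea_rubra,Zea_montanus),(Picea_rubra,Cercopithecus_vulgaris)),Fagus_sylvestris,Solenopsis_albus)),Brassica_australis)).
That clade contains 14 terminal taxa: Brassica_australis, Castanea_rubra, Cercopithecus_vulgaris, Drosophila_fluviatilis, Fagus_sylvestris, Pan_arenarius, Picea_rubra, Prionailurus_giganteus, Raphanus_occidentalis, Sciurus_gracilis, Solenopsis_albus, Turdus_sapiens, Ursus_vulgaris, Zea_montanus.

14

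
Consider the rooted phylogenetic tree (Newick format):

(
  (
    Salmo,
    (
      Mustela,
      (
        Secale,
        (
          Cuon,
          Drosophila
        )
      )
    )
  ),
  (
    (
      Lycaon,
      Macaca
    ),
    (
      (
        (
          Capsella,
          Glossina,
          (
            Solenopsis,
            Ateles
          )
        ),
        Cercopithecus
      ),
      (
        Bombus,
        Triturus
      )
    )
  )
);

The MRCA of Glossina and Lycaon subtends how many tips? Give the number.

The MRCA of Glossina and Lycaon is the node subtending ((Lycaon,Macaca),(((Capsella,Glossina,(Solenopsis,Ateles)),Cercopithecus),(Bombus,Triturus))).
That clade contains 9 terminal taxa: Ateles, Bombus, Capsella, Cercopithecus, Glossina, Lycaon, Macaca, Solenopsis, Triturus.

9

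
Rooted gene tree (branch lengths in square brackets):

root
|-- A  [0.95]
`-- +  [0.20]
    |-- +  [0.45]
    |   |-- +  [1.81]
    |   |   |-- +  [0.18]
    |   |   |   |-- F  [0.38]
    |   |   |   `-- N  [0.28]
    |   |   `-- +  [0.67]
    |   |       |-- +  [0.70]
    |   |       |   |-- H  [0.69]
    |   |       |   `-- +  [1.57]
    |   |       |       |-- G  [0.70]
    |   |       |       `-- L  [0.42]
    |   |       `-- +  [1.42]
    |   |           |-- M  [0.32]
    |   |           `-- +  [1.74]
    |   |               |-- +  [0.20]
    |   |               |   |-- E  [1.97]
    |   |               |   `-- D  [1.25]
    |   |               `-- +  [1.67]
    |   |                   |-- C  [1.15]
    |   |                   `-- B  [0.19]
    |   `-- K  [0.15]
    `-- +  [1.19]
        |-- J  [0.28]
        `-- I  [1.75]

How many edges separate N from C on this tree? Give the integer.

7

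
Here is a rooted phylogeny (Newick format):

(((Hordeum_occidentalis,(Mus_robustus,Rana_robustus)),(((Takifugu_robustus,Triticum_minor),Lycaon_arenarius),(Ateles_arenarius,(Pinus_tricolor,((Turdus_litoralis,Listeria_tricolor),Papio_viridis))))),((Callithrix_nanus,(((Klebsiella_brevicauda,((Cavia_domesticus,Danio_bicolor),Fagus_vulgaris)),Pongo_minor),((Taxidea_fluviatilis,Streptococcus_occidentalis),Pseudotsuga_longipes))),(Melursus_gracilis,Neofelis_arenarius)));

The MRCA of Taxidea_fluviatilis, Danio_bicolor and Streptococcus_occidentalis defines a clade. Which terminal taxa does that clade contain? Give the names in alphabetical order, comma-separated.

Cavia_domesticus, Danio_bicolor, Fagus_vulgaris, Klebsiella_brevicauda, Pongo_minor, Pseudotsuga_longipes, Streptococcus_occidentalis, Taxidea_fluviatilis

Tracing Taxidea_fluviatilis: it sits inside (Taxidea_fluviatilis,Streptococcus_occidentalis).
Tracing Danio_bicolor: it sits inside (Cavia_domesticus,Danio_bicolor).
Tracing Streptococcus_occidentalis: it sits inside (Taxidea_fluviatilis,Streptococcus_occidentalis).
The smallest clade enclosing all 3 is (((Klebsiella_brevicauda,((Cavia_domesticus,Danio_bicolor),Fagus_vulgaris)),Pongo_minor),((Taxidea_fluviatilis,Streptococcus_occidentalis),Pseudotsuga_longipes)); the answer is its 8 terminal taxa in alphabetical order.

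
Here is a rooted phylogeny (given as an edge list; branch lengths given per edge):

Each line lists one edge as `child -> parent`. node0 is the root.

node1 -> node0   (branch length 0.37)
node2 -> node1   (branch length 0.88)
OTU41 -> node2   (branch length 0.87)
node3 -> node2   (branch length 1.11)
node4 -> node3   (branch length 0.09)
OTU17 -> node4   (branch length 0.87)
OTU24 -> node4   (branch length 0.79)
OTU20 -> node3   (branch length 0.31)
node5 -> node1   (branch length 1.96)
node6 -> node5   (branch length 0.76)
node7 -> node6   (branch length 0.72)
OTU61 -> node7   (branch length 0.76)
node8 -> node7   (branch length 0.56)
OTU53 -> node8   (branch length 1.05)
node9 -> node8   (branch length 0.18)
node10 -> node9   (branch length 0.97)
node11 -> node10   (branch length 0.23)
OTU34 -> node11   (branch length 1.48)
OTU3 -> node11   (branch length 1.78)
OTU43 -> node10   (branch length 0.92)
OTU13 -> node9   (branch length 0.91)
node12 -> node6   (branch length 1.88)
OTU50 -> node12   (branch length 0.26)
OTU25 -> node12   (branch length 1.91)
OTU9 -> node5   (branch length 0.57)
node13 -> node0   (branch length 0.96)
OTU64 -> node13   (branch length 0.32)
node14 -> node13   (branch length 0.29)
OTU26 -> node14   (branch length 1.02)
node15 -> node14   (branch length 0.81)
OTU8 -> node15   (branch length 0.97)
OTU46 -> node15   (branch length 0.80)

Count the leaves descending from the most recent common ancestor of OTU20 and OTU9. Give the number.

13

The MRCA of OTU20 and OTU9 is the node subtending ((OTU41,((OTU17,OTU24),OTU20)),(((OTU61,(OTU53,(((OTU34,OTU3),OTU43),OTU13))),(OTU50,OTU25)),OTU9)).
That clade contains 13 terminal taxa: OTU13, OTU17, OTU20, OTU24, OTU25, OTU3, OTU34, OTU41, OTU43, OTU50, OTU53, OTU61, OTU9.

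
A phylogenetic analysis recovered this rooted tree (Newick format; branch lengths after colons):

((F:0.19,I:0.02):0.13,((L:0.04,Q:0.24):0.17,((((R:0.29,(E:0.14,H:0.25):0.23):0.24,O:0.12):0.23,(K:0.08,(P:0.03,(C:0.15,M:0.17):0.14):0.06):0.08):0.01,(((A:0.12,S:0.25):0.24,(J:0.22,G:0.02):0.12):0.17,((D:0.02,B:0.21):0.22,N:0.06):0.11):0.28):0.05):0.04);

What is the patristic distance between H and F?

The path runs H → … → MRCA → … → F; the MRCA is the root of the tree.
Branch lengths along that path: 0.25 + 0.23 + 0.24 + 0.23 + 0.01 + 0.05 + 0.04 + 0.13 + 0.19 = 1.37.

1.37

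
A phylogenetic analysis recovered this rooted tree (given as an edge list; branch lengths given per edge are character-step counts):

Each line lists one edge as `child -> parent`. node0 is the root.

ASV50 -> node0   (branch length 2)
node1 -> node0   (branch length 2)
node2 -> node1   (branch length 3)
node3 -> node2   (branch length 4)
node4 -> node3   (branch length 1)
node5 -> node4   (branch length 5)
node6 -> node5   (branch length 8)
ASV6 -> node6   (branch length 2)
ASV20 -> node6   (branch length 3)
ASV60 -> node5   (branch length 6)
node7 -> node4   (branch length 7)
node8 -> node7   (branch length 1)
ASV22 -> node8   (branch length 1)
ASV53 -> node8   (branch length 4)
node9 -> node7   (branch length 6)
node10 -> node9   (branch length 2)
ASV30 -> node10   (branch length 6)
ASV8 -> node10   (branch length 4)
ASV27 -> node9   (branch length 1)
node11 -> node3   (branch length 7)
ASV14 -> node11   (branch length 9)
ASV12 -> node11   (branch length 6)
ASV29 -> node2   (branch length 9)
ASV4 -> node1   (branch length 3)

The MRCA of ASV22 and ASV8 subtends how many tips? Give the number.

The MRCA of ASV22 and ASV8 is the node subtending ((ASV22,ASV53),((ASV30,ASV8),ASV27)).
That clade contains 5 terminal taxa: ASV22, ASV27, ASV30, ASV53, ASV8.

5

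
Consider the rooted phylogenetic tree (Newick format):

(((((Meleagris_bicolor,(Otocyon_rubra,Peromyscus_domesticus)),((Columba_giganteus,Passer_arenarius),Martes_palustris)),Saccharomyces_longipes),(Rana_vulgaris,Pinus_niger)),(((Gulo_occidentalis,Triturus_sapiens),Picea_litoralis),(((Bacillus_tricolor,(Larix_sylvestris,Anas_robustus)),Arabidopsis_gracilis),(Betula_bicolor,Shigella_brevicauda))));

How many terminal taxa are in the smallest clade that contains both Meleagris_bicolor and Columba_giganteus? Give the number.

6

The MRCA of Meleagris_bicolor and Columba_giganteus is the node subtending ((Meleagris_bicolor,(Otocyon_rubra,Peromyscus_domesticus)),((Columba_giganteus,Passer_arenarius),Martes_palustris)).
That clade contains 6 terminal taxa: Columba_giganteus, Martes_palustris, Meleagris_bicolor, Otocyon_rubra, Passer_arenarius, Peromyscus_domesticus.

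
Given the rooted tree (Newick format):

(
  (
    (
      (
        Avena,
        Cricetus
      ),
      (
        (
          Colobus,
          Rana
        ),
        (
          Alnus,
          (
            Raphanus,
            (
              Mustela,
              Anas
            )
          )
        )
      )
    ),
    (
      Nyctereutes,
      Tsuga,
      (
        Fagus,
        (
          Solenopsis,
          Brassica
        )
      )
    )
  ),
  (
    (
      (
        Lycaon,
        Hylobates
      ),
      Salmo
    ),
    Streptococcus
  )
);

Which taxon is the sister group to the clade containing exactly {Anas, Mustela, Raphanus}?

The clade containing exactly {Anas, Mustela, Raphanus} attaches to the tree at the node subtending (Alnus,(Raphanus,(Mustela,Anas))).
The other lineage descending from that same node — the sister group — is the single tip Alnus.

Alnus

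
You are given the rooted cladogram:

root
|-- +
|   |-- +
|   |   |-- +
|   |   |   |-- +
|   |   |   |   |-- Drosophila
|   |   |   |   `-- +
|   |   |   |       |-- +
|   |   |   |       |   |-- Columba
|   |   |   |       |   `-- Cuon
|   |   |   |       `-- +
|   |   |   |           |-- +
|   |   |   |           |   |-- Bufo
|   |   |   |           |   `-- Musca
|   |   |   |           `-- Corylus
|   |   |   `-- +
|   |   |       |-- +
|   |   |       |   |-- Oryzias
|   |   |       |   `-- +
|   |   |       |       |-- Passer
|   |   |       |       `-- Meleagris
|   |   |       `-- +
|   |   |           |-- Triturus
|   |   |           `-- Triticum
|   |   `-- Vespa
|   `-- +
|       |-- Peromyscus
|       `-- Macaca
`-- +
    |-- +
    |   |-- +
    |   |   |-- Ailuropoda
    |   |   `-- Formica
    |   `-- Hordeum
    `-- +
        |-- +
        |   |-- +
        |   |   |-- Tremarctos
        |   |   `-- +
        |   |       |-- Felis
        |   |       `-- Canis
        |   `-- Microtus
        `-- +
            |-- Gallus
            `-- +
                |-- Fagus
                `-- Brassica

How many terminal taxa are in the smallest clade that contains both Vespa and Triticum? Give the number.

The MRCA of Vespa and Triticum is the node subtending (((Drosophila,((Columba,Cuon),((Bufo,Musca),Corylus))),((Oryzias,(Passer,Meleagris)),(Triturus,Triticum))),Vespa).
That clade contains 12 terminal taxa: Bufo, Columba, Corylus, Cuon, Drosophila, Meleagris, Musca, Oryzias, Passer, Triticum, Triturus, Vespa.

12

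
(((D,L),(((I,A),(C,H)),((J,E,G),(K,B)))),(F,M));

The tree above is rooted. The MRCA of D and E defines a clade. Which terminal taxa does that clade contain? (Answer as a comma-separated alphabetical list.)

A, B, C, D, E, G, H, I, J, K, L

Tracing D: it sits inside (D,L).
Tracing E: it sits inside (J,E,G).
The smallest clade enclosing both is ((D,L),(((I,A),(C,H)),((J,E,G),(K,B)))); the answer is its 11 terminal taxa in alphabetical order.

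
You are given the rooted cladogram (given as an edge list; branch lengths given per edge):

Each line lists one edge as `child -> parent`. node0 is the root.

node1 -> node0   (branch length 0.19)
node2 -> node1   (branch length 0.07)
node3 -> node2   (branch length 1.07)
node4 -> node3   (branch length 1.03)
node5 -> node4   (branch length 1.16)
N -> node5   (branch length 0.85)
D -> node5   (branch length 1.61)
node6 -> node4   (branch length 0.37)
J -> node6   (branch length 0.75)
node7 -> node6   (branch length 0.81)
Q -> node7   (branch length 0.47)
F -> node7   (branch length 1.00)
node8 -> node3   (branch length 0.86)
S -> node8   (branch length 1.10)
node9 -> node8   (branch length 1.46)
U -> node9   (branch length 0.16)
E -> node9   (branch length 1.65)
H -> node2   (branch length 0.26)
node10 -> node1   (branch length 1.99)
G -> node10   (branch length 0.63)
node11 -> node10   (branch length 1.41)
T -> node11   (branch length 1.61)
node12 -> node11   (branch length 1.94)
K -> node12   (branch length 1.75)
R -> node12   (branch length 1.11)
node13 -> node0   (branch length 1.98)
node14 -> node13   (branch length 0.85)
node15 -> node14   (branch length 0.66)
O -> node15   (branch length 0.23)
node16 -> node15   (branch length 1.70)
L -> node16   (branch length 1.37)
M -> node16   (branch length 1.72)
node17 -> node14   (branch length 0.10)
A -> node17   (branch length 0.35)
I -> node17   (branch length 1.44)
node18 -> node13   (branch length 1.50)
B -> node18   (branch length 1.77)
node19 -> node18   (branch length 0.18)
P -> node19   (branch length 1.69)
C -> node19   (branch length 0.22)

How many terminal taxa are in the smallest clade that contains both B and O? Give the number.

The MRCA of B and O is the node subtending (((O,(L,M)),(A,I)),(B,(P,C))).
That clade contains 8 terminal taxa: A, B, C, I, L, M, O, P.

8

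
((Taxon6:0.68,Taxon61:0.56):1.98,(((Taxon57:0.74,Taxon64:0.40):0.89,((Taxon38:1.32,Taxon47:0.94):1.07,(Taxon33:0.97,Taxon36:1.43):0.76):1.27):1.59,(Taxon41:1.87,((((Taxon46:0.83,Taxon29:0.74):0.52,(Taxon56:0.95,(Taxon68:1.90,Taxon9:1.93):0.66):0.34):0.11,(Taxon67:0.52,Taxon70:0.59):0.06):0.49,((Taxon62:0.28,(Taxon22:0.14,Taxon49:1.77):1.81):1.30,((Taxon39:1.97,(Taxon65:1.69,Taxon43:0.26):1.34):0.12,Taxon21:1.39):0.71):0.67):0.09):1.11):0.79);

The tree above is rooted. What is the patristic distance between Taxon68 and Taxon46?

4.25

The path runs Taxon68 → … → MRCA → … → Taxon46; the MRCA is the node subtending ((Taxon46,Taxon29),(Taxon56,(Taxon68,Taxon9))).
Branch lengths along that path: 1.90 + 0.66 + 0.34 + 0.52 + 0.83 = 4.25.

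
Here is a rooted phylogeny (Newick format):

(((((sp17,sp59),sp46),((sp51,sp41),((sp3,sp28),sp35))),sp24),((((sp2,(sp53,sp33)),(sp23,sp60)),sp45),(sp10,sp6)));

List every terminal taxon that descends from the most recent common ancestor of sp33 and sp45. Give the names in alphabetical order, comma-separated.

Tracing sp33: it sits inside (sp53,sp33).
Tracing sp45: it sits inside (((sp2,(sp53,sp33)),(sp23,sp60)),sp45).
The smallest clade enclosing both is (((sp2,(sp53,sp33)),(sp23,sp60)),sp45); the answer is its 6 terminal taxa in alphabetical order.

sp2, sp23, sp33, sp45, sp53, sp60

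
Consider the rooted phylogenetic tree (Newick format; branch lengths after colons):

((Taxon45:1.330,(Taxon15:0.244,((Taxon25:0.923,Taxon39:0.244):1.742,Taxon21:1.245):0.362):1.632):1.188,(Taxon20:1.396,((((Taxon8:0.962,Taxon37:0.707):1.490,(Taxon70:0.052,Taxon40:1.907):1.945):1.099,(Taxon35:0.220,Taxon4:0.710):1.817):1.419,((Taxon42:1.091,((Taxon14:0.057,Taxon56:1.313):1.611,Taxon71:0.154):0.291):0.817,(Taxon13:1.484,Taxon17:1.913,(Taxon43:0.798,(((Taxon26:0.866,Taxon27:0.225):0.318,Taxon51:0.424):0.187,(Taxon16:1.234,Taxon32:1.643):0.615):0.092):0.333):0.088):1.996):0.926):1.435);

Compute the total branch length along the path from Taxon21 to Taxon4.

10.734

The path runs Taxon21 → … → MRCA → … → Taxon4; the MRCA is the root of the tree.
Branch lengths along that path: 1.245 + 0.362 + 1.632 + 1.188 + 1.435 + 0.926 + 1.419 + 1.817 + 0.710 = 10.734.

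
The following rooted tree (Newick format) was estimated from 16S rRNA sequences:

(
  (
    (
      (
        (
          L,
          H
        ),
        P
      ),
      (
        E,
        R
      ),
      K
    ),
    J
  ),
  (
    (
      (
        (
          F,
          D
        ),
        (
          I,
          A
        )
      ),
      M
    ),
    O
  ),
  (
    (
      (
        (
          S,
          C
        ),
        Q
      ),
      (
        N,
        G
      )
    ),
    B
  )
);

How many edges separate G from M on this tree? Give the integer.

7

The MRCA of G and M is the root of the tree.
From G up to that node: 4 branches. From M up to the same node: 3 branches. Total: 4 + 3 = 7.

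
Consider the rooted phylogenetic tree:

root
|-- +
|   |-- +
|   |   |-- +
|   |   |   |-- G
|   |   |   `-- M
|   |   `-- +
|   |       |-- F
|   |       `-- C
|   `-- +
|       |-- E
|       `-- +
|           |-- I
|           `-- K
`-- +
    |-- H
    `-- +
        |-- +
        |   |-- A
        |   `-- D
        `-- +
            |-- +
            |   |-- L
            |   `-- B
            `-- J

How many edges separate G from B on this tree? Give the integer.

The MRCA of G and B is the root of the tree.
From G up to that node: 4 branches. From B up to the same node: 5 branches. Total: 4 + 5 = 9.

9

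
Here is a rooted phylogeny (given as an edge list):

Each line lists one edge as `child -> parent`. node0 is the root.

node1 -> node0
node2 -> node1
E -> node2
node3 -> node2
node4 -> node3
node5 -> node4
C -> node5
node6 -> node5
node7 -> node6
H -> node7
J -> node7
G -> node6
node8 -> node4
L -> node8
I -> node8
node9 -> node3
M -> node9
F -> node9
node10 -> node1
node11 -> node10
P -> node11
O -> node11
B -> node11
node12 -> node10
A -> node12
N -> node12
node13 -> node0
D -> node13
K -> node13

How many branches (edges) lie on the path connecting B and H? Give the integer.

10

The MRCA of B and H is the node subtending ((E,(((C,((H,J),G)),(L,I)),(M,F))),((P,O,B),(A,N))).
From B up to that node: 3 branches. From H up to the same node: 7 branches. Total: 3 + 7 = 10.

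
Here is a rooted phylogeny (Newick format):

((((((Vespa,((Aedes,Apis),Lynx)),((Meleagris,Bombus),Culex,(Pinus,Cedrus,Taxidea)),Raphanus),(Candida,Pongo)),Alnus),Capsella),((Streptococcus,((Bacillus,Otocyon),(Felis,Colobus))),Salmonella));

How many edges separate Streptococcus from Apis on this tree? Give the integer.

The MRCA of Streptococcus and Apis is the root of the tree.
From Streptococcus up to that node: 3 branches. From Apis up to the same node: 8 branches. Total: 3 + 8 = 11.

11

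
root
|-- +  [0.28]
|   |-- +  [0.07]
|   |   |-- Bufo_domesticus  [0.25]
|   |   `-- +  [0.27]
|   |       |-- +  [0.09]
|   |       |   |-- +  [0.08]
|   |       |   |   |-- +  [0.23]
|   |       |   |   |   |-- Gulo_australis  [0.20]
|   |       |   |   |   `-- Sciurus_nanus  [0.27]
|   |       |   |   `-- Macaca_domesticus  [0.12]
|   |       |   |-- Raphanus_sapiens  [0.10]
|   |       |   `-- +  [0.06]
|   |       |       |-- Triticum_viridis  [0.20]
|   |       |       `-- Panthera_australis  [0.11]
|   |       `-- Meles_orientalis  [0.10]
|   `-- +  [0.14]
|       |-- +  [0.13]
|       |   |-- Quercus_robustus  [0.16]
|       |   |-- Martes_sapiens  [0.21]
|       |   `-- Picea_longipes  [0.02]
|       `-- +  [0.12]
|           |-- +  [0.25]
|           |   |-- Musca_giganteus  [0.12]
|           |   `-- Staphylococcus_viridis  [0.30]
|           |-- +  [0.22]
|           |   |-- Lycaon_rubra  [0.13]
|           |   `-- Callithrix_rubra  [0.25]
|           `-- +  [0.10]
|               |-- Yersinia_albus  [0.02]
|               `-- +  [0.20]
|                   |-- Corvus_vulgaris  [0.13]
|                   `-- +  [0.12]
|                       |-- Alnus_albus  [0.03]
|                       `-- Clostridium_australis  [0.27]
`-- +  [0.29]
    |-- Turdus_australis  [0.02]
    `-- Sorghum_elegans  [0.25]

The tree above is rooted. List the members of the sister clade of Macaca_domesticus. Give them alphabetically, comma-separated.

Gulo_australis, Sciurus_nanus

Macaca_domesticus attaches to the tree at the node subtending ((Gulo_australis,Sciurus_nanus),Macaca_domesticus).
The other lineage descending from that same node — the sister group — is (Gulo_australis,Sciurus_nanus); its 2 tips in alphabetical order are the answer.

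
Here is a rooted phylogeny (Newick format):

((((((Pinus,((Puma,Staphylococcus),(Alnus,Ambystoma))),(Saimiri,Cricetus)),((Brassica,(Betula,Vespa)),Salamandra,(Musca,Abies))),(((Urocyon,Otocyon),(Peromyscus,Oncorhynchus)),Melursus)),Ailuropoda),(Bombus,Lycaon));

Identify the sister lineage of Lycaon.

Lycaon attaches to the tree at the node subtending (Bombus,Lycaon).
The other lineage descending from that same node — the sister group — is the single tip Bombus.

Bombus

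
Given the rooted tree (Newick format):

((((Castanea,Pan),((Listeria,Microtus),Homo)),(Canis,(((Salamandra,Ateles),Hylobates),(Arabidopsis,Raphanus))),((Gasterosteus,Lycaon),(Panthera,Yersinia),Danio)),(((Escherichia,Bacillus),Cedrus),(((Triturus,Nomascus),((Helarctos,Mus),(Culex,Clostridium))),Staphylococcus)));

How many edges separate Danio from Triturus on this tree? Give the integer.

The MRCA of Danio and Triturus is the root of the tree.
From Danio up to that node: 3 branches. From Triturus up to the same node: 5 branches. Total: 3 + 5 = 8.

8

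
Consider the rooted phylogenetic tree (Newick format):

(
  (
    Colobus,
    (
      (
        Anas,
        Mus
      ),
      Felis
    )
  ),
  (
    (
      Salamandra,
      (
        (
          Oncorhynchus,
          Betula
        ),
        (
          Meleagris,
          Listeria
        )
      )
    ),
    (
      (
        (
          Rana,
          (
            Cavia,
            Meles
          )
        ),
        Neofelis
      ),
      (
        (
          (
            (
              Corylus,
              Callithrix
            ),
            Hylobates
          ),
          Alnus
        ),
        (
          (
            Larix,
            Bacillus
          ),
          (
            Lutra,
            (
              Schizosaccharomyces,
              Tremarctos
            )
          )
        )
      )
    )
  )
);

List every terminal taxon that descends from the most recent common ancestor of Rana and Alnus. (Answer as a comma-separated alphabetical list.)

Alnus, Bacillus, Callithrix, Cavia, Corylus, Hylobates, Larix, Lutra, Meles, Neofelis, Rana, Schizosaccharomyces, Tremarctos

Tracing Rana: it sits inside (Rana,(Cavia,Meles)).
Tracing Alnus: it sits inside (((Corylus,Callithrix),Hylobates),Alnus).
The smallest clade enclosing both is (((Rana,(Cavia,Meles)),Neofelis),((((Corylus,Callithrix),Hylobates),Alnus),((Larix,Bacillus),(Lutra,(Schizosaccharomyces,Tremarctos))))); the answer is its 13 terminal taxa in alphabetical order.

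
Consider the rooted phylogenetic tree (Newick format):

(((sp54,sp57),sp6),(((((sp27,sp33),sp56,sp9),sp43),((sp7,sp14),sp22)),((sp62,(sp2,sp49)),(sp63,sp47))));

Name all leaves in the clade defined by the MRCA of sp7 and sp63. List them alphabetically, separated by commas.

Tracing sp7: it sits inside (sp7,sp14).
Tracing sp63: it sits inside (sp63,sp47).
The smallest clade enclosing both is (((((sp27,sp33),sp56,sp9),sp43),((sp7,sp14),sp22)),((sp62,(sp2,sp49)),(sp63,sp47))); the answer is its 13 terminal taxa in alphabetical order.

sp14, sp2, sp22, sp27, sp33, sp43, sp47, sp49, sp56, sp62, sp63, sp7, sp9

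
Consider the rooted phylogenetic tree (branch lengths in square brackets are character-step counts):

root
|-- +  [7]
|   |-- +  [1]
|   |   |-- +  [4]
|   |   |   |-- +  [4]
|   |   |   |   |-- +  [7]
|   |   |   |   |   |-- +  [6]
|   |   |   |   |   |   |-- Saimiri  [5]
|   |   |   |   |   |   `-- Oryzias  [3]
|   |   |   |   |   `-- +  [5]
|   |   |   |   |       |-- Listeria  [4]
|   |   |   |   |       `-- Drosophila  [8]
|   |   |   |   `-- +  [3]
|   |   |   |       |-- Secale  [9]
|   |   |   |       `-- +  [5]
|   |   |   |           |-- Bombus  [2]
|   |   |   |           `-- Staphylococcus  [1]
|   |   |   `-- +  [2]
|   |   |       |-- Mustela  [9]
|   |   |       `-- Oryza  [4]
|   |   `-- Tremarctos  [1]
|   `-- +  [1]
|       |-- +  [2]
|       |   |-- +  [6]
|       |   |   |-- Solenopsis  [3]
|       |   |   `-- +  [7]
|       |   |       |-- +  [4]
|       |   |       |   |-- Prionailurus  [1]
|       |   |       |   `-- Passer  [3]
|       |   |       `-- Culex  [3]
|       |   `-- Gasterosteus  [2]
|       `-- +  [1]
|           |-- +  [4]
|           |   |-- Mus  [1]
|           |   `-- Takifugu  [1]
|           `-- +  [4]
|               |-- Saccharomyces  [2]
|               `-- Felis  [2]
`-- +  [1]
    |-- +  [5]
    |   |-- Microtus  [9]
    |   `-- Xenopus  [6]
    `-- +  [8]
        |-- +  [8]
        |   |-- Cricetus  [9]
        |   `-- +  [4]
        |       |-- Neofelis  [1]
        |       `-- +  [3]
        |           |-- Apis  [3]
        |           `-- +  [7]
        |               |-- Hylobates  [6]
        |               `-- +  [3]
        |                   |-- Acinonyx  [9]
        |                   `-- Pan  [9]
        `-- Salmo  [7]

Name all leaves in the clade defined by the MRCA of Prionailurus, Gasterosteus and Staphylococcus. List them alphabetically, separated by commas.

Tracing Prionailurus: it sits inside (Prionailurus,Passer).
Tracing Gasterosteus: it sits inside ((Solenopsis,((Prionailurus,Passer),Culex)),Gasterosteus).
Tracing Staphylococcus: it sits inside (Bombus,Staphylococcus).
The smallest clade enclosing all 3 is ((((((Saimiri,Oryzias),(Listeria,Drosophila)),(Secale,(Bombus,Staphylococcus))),(Mustela,Oryza)),Tremarctos),(((Solenopsis,((Prionailurus,Passer),Culex)),Gasterosteus),((Mus,Takifugu),(Saccharomyces,Felis)))); the answer is its 19 terminal taxa in alphabetical order.

Bombus, Culex, Drosophila, Felis, Gasterosteus, Listeria, Mus, Mustela, Oryza, Oryzias, Passer, Prionailurus, Saccharomyces, Saimiri, Secale, Solenopsis, Staphylococcus, Takifugu, Tremarctos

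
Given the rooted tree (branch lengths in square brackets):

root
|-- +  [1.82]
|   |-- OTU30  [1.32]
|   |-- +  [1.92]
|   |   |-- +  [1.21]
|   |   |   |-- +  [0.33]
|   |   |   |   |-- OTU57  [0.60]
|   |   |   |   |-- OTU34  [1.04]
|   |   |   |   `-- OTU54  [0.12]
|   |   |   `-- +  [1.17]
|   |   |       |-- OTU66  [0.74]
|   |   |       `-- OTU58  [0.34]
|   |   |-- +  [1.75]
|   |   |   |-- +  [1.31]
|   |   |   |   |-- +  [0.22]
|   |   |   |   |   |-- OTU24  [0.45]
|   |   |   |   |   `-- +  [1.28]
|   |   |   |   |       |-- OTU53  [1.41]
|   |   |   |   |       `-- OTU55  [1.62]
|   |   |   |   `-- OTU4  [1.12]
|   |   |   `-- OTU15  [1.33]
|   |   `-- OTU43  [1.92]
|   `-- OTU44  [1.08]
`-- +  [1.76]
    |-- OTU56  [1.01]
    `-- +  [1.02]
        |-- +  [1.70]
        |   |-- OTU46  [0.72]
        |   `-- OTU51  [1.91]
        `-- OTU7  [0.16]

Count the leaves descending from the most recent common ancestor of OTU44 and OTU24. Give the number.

The MRCA of OTU44 and OTU24 is the node subtending (OTU30,(((OTU57,OTU34,OTU54),(OTU66,OTU58)),(((OTU24,(OTU53,OTU55)),OTU4),OTU15),OTU43),OTU44).
That clade contains 13 terminal taxa: OTU15, OTU24, OTU30, OTU34, OTU4, OTU43, OTU44, OTU53, OTU54, OTU55, OTU57, OTU58, OTU66.

13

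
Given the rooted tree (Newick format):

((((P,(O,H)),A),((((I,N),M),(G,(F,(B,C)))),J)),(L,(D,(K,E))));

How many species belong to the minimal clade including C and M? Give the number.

The MRCA of C and M is the node subtending (((I,N),M),(G,(F,(B,C)))).
That clade contains 7 terminal taxa: B, C, F, G, I, M, N.

7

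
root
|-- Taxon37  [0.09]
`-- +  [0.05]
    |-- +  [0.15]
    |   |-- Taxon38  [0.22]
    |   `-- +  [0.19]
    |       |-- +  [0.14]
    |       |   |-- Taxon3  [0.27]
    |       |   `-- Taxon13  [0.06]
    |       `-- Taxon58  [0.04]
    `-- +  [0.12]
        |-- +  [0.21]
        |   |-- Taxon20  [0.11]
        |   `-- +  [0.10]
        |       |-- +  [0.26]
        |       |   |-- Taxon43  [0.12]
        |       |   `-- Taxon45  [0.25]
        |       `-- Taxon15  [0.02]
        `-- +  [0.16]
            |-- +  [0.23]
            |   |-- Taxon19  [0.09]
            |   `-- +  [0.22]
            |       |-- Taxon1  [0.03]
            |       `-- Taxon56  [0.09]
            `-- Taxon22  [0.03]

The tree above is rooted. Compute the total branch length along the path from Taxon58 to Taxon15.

0.83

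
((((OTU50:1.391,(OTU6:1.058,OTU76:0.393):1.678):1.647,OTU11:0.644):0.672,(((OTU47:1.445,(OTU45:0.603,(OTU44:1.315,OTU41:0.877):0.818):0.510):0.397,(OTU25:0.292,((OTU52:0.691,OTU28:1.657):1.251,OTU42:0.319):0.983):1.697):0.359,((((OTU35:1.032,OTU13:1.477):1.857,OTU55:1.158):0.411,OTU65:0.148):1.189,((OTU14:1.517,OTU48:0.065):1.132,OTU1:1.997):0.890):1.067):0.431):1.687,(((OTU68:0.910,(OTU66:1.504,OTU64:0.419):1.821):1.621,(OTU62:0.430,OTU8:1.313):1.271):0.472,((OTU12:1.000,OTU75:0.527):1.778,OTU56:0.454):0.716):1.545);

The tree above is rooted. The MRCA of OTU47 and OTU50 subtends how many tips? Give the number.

The MRCA of OTU47 and OTU50 is the node subtending (((OTU50,(OTU6,OTU76)),OTU11),(((OTU47,(OTU45,(OTU44,OTU41))),(OTU25,((OTU52,OTU28),OTU42))),((((OTU35,OTU13),OTU55),OTU65),((OTU14,OTU48),OTU1)))).
That clade contains 19 terminal taxa: OTU1, OTU11, OTU13, OTU14, OTU25, OTU28, OTU35, OTU41, OTU42, OTU44, OTU45, OTU47, OTU48, OTU50, OTU52, OTU55, OTU6, OTU65, OTU76.

19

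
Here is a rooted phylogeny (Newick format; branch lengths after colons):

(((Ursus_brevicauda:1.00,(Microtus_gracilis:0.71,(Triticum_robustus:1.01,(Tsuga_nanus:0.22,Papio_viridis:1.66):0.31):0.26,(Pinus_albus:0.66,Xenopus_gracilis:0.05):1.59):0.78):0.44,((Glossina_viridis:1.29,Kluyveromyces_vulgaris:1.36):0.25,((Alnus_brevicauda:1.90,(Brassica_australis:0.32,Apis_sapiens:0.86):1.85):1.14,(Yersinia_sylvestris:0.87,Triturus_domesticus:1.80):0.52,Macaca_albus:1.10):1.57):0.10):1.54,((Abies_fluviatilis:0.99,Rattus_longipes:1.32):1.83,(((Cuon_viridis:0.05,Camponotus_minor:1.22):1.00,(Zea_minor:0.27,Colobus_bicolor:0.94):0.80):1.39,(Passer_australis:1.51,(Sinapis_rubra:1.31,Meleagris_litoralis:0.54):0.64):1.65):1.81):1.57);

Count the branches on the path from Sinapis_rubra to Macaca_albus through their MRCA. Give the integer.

9

The MRCA of Sinapis_rubra and Macaca_albus is the root of the tree.
From Sinapis_rubra up to that node: 5 branches. From Macaca_albus up to the same node: 4 branches. Total: 5 + 4 = 9.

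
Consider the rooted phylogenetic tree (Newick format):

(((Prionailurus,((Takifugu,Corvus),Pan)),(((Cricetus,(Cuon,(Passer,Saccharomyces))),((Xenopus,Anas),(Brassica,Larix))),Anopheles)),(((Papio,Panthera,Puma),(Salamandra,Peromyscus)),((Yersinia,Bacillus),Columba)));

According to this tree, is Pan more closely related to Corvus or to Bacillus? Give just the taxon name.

Corvus

The MRCA of Pan and Corvus subtends ((Takifugu,Corvus),Pan) (3 taxa).
The MRCA of Pan and Bacillus is the root, subtending the entire tree (21 taxa).
The first is nested inside the second, so Pan shares a more recent common ancestor with Corvus.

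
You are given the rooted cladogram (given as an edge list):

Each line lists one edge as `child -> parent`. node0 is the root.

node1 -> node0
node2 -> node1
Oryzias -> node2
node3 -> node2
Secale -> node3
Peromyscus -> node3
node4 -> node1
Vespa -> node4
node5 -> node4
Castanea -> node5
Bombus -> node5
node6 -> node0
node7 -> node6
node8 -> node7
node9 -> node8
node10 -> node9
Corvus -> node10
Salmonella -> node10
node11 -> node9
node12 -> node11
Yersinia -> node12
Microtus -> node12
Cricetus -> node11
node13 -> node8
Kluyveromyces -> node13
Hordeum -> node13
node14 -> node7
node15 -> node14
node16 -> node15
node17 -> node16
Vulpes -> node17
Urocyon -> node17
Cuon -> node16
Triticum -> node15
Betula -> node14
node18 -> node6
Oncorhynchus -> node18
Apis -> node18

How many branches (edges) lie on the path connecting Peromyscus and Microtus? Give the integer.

11

The MRCA of Peromyscus and Microtus is the root of the tree.
From Peromyscus up to that node: 4 branches. From Microtus up to the same node: 7 branches. Total: 4 + 7 = 11.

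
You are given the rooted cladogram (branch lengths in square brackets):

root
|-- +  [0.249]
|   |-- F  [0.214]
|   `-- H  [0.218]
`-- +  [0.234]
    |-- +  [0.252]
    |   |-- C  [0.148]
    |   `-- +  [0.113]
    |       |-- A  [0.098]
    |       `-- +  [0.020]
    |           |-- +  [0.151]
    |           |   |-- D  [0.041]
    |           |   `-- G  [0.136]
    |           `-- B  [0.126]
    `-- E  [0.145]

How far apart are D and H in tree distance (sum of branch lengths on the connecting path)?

1.278

The path runs D → … → MRCA → … → H; the MRCA is the root of the tree.
Branch lengths along that path: 0.041 + 0.151 + 0.020 + 0.113 + 0.252 + 0.234 + 0.249 + 0.218 = 1.278.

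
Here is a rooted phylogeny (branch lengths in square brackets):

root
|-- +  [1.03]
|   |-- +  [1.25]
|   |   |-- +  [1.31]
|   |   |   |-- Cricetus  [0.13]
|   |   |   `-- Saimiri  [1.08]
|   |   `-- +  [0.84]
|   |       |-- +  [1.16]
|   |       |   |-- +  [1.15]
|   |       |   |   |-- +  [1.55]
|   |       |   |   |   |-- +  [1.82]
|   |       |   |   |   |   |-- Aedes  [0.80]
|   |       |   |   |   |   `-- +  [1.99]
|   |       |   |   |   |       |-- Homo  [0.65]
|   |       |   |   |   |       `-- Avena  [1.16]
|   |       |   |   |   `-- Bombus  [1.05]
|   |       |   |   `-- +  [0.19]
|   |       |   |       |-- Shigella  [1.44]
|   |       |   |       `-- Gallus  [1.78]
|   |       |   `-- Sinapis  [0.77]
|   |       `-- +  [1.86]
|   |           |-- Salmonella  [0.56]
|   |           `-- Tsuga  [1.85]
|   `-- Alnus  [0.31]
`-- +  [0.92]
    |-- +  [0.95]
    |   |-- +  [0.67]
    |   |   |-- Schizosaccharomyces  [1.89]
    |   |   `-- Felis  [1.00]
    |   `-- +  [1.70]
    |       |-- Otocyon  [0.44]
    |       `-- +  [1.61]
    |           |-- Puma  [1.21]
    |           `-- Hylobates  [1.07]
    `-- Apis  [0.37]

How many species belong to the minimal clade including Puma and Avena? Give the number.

18

The MRCA of Puma and Avena is the root, so the clade is the entire tree.
That clade contains 18 terminal taxa: Aedes, Alnus, Apis, Avena, Bombus, Cricetus, Felis, Gallus, Homo, Hylobates, Otocyon, Puma, Saimiri, Salmonella, Schizosaccharomyces, Shigella, Sinapis, Tsuga.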